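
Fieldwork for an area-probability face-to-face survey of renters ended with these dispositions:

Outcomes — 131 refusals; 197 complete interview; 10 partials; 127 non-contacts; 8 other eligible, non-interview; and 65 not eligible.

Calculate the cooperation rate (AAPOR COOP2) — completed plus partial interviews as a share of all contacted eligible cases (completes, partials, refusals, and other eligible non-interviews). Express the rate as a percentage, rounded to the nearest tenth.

Num → 197 + 10 = 207
Denom → 197 + 10 + 131 + 8 = 346
COOP2 = 207 / 346 = 0.5983

59.8%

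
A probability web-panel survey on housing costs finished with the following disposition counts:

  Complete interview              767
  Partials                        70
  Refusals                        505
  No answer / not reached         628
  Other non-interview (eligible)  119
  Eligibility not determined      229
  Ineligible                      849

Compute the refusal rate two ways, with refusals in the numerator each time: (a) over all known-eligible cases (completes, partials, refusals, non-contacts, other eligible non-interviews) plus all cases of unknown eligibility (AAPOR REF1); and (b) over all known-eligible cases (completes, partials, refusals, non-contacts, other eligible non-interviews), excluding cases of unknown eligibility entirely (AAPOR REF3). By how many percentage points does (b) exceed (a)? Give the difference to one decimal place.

2.4

Top = 505
Base = 767 + 70 + 505 + 628 + 119 + 229 = 2318
REF1 = 505 / 2318 = 0.2179
Base = 767 + 70 + 505 + 628 + 119 = 2089
REF3 = 505 / 2089 = 0.2417
Difference = 24.17 − 21.79 = 2.38 percentage points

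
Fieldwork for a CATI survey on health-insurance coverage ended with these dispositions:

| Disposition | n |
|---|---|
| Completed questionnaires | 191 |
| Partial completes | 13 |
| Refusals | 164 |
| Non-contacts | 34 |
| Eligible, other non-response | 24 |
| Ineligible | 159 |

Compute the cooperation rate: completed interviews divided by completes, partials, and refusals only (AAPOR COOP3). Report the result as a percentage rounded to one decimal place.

Numerator → 191
Denom → 191 + 13 + 164 = 368
COOP3 = 191 / 368 = 0.5190

51.9%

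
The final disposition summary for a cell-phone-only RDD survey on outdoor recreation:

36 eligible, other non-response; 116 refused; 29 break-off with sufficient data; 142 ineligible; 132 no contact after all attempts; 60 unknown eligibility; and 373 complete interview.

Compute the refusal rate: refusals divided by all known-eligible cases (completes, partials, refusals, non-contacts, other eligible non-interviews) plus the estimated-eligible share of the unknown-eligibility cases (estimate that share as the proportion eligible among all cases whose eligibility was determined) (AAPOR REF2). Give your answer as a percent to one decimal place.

Num = 116
Known eligible = 373 + 29 + 116 + 132 + 36 = 686
e = 686 / (686 + 142) = 686 / 828 = 0.8285
e × U = 0.8285 × 60 = 49.71
Denominator = 686 + 49.71 = 735.71
REF2 = 116 / 735.71 = 0.1577

15.8%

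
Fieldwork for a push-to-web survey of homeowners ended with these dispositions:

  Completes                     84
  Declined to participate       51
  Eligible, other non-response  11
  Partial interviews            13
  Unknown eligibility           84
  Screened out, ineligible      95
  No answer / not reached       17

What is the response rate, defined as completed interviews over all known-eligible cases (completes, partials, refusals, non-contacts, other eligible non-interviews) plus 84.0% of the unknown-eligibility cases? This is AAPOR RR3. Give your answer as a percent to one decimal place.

Top = 84
Determined eligible = 84 + 13 + 51 + 17 + 11 = 176
Estimated eligible among unknowns = 0.8400 × 84 = 70.56
Base = 176 + 70.56 = 246.56
RR3 = 84 / 246.56 = 0.3407

34.1%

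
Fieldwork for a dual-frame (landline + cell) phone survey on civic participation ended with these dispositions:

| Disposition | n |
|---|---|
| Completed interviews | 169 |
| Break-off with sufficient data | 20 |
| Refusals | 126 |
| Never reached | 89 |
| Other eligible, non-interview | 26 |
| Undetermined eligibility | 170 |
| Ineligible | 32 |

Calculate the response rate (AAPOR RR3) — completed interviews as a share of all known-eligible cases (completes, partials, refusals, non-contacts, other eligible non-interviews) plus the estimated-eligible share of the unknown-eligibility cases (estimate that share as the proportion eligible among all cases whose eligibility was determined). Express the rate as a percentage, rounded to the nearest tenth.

28.7%

Numerator = 169
Eligible (known) = 169 + 20 + 126 + 89 + 26 = 430
e = 430 / (430 + 32) = 430 / 462 = 0.9307
e × U = 0.9307 × 170 = 158.22
Base = 430 + 158.22 = 588.22
RR3 = 169 / 588.22 = 0.2873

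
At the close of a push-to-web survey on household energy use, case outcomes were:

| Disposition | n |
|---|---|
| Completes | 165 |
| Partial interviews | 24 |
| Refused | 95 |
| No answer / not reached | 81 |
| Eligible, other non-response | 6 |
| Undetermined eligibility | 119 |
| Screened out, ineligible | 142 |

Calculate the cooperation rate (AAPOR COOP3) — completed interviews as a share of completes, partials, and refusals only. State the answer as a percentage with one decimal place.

58.1%

Num: 165
Base: 165 + 24 + 95 = 284
COOP3 = 165 / 284 = 0.5810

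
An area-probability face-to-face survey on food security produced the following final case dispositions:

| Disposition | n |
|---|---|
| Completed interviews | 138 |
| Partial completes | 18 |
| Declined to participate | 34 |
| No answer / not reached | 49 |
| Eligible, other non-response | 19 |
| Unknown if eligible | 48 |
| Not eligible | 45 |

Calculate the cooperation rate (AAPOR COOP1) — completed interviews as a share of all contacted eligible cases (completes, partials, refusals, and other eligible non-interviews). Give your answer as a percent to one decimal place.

Numerator → 138
Base → 138 + 18 + 34 + 19 = 209
COOP1 = 138 / 209 = 0.6603

66.0%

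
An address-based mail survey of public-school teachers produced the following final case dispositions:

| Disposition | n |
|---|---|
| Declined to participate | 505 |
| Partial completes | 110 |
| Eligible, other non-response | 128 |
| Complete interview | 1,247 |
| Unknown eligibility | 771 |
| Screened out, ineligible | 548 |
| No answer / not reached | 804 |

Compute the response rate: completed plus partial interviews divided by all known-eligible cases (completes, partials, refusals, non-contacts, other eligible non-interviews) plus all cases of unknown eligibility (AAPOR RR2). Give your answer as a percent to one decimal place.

Num → 1247 + 110 = 1357
Denom → 1247 + 110 + 505 + 804 + 128 + 771 = 3565
RR2 = 1357 / 3565 = 0.3806

38.1%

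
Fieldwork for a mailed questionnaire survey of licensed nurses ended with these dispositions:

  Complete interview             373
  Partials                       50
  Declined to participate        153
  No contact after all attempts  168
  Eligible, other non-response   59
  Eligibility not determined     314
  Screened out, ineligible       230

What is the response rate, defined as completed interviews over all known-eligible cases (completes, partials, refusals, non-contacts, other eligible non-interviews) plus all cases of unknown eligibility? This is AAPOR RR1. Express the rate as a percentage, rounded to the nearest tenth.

Num → 373
Denominator → 373 + 50 + 153 + 168 + 59 + 314 = 1117
RR1 = 373 / 1117 = 0.3339

33.4%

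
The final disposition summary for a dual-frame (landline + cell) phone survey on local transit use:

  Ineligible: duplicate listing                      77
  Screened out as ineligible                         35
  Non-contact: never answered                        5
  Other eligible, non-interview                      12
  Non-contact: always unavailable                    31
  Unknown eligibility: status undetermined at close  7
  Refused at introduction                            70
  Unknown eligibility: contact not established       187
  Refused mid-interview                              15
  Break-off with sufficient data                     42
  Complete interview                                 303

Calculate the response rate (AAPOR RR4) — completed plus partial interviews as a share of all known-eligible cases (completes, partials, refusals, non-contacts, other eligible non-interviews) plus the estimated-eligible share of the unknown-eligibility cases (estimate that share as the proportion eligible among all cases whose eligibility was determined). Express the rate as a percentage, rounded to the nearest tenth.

Refusal or break-off = 70 + 15 = 85
No answer / not reached = 5 + 31 = 36
Undetermined eligibility = 187 + 7 = 194
Not eligible = 35 + 77 = 112
Num → 303 + 42 = 345
Determined eligible → 303 + 42 + 85 + 36 + 12 = 478
e = 478 / (478 + 112) = 478 / 590 = 0.8102
e × U → 0.8102 × 194 = 157.18
Denominator → 478 + 157.18 = 635.18
RR4 = 345 / 635.18 = 0.5432

54.3%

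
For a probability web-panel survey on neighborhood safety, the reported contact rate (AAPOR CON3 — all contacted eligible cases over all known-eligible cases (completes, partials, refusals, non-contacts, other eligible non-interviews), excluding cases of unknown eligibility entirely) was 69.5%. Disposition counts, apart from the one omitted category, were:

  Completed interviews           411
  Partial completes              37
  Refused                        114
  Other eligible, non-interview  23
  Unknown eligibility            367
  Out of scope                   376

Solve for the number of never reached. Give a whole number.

257

Numerator: 411 + 37 + 114 + 23 = 585
CON3 = 585 / D = 0.695
D = 585 / 0.695 = 841.7
Other denominator terms total 585
never reached = 841.7 − 585 ≈ 257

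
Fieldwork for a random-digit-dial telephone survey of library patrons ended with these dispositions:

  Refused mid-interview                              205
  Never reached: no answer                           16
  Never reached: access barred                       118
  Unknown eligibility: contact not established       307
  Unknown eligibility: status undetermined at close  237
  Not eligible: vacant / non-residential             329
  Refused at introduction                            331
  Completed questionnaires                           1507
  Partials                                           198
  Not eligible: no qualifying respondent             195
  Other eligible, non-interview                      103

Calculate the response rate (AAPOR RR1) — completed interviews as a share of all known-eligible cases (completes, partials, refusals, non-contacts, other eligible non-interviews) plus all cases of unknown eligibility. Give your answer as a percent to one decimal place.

49.9%

Declined to participate = 331 + 205 = 536
Never reached = 16 + 118 = 134
Undetermined eligibility = 307 + 237 = 544
Screened out, ineligible = 195 + 329 = 524
Numerator = 1507
Denom = 1507 + 198 + 536 + 134 + 103 + 544 = 3022
RR1 = 1507 / 3022 = 0.4987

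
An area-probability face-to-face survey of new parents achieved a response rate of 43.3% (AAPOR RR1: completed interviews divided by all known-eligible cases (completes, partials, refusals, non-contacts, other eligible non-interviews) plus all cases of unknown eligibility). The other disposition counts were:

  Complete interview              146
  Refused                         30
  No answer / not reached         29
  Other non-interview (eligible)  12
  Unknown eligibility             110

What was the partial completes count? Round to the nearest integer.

10

RR1 = 146 / D = 0.433
D = 146 / 0.433 = 337.2
Rest of base = 327
partial completes = 337.2 − 327 ≈ 10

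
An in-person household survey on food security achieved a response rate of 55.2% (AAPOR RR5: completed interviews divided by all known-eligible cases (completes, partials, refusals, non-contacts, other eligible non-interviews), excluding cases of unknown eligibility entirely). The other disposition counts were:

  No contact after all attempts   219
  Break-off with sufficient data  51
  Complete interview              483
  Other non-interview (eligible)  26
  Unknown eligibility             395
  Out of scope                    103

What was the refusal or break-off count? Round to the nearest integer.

RR5 = 483 / D = 0.552
D = 483 / 0.552 = 875.0
Other denominator terms total 779
refusal or break-off = 875.0 − 779 ≈ 96

96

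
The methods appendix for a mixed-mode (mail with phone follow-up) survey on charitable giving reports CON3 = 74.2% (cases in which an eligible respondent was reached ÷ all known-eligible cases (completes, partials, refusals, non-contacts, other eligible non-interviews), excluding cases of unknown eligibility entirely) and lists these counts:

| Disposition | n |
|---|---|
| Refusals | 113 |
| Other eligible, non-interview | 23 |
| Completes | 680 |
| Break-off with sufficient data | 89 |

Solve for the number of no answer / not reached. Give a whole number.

Numerator → 680 + 89 + 113 + 23 = 905
CON3 = 905 / D = 0.742
D = 905 / 0.742 = 1219.7
Other denominator terms total 905
no answer / not reached = 1219.7 − 905 ≈ 315

315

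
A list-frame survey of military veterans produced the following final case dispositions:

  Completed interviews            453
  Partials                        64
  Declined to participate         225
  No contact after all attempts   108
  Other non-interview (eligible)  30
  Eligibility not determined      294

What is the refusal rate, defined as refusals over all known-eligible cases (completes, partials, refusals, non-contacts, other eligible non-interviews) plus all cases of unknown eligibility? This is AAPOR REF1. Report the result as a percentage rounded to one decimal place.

Numerator = 225
Base = 453 + 64 + 225 + 108 + 30 + 294 = 1174
REF1 = 225 / 1174 = 0.1917

19.2%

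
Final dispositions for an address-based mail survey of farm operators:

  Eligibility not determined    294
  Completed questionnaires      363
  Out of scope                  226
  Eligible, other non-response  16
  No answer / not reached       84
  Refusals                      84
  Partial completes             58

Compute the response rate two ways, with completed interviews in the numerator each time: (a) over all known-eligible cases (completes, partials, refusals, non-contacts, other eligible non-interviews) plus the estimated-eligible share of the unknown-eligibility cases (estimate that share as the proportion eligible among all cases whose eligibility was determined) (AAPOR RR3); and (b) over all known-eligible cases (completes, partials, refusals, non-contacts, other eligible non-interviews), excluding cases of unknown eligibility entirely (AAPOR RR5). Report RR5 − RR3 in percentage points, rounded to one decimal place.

Top: 363
Known eligible: 363 + 58 + 84 + 84 + 16 = 605
e = 605 / (605 + 226) = 605 / 831 = 0.7280
e × U: 0.7280 × 294 = 214.03
Denom: 605 + 214.03 = 819.03
RR3 = 363 / 819.03 = 0.4432
Denom: 363 + 58 + 84 + 84 + 16 = 605
RR5 = 363 / 605 = 0.6000
Difference = 60.00 − 44.32 = 15.68 percentage points

15.7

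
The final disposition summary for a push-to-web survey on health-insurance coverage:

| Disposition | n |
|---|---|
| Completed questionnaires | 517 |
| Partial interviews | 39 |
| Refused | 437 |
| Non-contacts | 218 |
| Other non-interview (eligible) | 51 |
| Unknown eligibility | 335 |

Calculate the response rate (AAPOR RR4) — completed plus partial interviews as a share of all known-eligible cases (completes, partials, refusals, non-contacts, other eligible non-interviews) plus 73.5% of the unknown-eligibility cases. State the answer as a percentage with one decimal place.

36.9%

Top = 517 + 39 = 556
Determined eligible = 517 + 39 + 437 + 218 + 51 = 1262
Estimated eligible among unknowns = 0.7350 × 335 = 246.22
Denom = 1262 + 246.22 = 1508.22
RR4 = 556 / 1508.22 = 0.3686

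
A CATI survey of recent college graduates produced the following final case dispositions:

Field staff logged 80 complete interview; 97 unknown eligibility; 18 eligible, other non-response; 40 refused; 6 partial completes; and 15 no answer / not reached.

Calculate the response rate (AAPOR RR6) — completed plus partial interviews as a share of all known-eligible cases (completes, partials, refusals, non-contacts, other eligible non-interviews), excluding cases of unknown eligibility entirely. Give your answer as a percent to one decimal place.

54.1%

Num: 80 + 6 = 86
Base: 80 + 6 + 40 + 15 + 18 = 159
RR6 = 86 / 159 = 0.5409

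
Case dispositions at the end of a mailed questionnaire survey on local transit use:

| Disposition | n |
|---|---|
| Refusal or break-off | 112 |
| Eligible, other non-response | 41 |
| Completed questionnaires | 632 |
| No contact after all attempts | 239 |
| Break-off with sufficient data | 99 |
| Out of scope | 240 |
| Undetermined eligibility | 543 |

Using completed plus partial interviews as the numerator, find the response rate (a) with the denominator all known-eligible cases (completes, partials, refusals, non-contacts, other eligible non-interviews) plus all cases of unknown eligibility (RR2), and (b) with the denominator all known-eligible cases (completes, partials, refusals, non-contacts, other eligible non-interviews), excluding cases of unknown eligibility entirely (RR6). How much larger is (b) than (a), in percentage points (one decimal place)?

21.2

Top: 632 + 99 = 731
Base: 632 + 99 + 112 + 239 + 41 + 543 = 1666
RR2 = 731 / 1666 = 0.4388
Base: 632 + 99 + 112 + 239 + 41 = 1123
RR6 = 731 / 1123 = 0.6509
Difference = 65.09 − 43.88 = 21.21 percentage points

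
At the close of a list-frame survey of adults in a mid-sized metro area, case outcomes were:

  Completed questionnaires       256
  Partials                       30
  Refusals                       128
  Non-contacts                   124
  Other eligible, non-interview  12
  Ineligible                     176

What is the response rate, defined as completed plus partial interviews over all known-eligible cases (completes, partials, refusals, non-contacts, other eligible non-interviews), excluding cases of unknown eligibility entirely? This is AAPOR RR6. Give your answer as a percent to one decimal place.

52.0%

Num: 256 + 30 = 286
Base: 256 + 30 + 128 + 124 + 12 = 550
RR6 = 286 / 550 = 0.5200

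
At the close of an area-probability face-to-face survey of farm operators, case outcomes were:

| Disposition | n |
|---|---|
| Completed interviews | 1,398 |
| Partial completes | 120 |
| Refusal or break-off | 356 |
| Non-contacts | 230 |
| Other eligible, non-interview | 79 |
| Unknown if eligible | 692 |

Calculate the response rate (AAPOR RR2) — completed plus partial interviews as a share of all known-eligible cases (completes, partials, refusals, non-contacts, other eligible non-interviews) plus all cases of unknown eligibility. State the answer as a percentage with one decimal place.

Numerator = 1398 + 120 = 1518
Denominator = 1398 + 120 + 356 + 230 + 79 + 692 = 2875
RR2 = 1518 / 2875 = 0.5280

52.8%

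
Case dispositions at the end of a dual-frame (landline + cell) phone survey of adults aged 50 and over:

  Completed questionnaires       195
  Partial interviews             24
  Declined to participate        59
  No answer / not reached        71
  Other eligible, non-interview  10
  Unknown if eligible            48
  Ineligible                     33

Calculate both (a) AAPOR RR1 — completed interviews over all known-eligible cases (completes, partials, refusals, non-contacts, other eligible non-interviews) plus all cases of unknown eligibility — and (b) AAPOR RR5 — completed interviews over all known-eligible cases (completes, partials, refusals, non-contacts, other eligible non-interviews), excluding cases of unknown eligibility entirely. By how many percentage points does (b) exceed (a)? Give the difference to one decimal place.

6.4

Num = 195
Denominator = 195 + 24 + 59 + 71 + 10 + 48 = 407
RR1 = 195 / 407 = 0.4791
Denominator = 195 + 24 + 59 + 71 + 10 = 359
RR5 = 195 / 359 = 0.5432
Difference = 54.32 − 47.91 = 6.41 percentage points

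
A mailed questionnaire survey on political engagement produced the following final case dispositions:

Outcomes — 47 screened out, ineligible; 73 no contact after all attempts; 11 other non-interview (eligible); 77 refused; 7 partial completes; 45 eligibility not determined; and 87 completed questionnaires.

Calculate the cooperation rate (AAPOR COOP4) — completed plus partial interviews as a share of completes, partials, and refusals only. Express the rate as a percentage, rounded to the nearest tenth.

Num: 87 + 7 = 94
Denominator: 87 + 7 + 77 = 171
COOP4 = 94 / 171 = 0.5497

55.0%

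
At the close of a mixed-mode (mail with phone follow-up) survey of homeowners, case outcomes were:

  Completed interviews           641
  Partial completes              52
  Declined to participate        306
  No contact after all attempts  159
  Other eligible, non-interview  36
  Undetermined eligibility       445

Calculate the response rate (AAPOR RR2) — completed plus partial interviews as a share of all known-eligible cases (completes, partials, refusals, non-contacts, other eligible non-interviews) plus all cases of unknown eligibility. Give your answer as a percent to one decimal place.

Num: 641 + 52 = 693
Base: 641 + 52 + 306 + 159 + 36 + 445 = 1639
RR2 = 693 / 1639 = 0.4228

42.3%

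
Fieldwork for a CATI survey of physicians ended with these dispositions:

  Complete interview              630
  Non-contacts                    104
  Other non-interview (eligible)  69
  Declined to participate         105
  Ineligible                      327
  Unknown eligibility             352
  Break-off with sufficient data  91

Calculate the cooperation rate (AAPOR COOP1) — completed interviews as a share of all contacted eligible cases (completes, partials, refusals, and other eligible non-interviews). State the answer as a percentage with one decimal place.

Top = 630
Denominator = 630 + 91 + 105 + 69 = 895
COOP1 = 630 / 895 = 0.7039

70.4%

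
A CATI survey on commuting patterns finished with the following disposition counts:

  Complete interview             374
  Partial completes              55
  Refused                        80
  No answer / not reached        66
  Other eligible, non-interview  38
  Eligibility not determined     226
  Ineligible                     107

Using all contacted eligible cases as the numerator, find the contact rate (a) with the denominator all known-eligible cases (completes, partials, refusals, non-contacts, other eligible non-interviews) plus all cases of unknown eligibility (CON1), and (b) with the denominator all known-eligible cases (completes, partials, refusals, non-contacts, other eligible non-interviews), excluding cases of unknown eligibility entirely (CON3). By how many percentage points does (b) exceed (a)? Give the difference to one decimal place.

24.0

Top: 374 + 55 + 80 + 38 = 547
Denom: 374 + 55 + 80 + 66 + 38 + 226 = 839
CON1 = 547 / 839 = 0.6520
Denom: 374 + 55 + 80 + 66 + 38 = 613
CON3 = 547 / 613 = 0.8923
Difference = 89.23 − 65.20 = 24.03 percentage points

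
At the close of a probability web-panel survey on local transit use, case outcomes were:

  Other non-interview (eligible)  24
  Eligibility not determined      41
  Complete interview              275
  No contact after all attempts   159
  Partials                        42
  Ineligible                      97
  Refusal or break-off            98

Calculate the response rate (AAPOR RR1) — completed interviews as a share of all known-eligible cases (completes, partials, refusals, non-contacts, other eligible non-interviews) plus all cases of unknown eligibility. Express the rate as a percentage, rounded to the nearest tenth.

Num: 275
Denom: 275 + 42 + 98 + 159 + 24 + 41 = 639
RR1 = 275 / 639 = 0.4304

43.0%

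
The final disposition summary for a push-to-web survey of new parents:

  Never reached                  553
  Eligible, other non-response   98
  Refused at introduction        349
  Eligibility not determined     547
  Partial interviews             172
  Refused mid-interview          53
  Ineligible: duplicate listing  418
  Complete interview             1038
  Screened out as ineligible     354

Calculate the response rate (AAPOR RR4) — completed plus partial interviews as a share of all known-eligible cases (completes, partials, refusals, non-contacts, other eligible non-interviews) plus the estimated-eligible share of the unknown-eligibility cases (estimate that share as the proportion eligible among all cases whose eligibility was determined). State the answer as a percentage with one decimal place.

45.3%

Refusals = 349 + 53 = 402
Ineligible = 354 + 418 = 772
Numerator → 1038 + 172 = 1210
Known eligible → 1038 + 172 + 402 + 553 + 98 = 2263
e = 2263 / (2263 + 772) = 2263 / 3035 = 0.7456
Estimated eligible among unknowns → 0.7456 × 547 = 407.84
Base → 2263 + 407.84 = 2670.84
RR4 = 1210 / 2670.84 = 0.4530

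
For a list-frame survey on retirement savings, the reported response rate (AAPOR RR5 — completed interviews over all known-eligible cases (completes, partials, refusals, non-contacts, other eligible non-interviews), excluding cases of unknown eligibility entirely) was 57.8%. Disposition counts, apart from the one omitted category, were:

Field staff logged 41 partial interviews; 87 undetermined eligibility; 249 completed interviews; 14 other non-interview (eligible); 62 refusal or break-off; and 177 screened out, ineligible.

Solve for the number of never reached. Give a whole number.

RR5 = 249 / D = 0.578
D = 249 / 0.578 = 430.8
Remaining denominator categories sum to 366
never reached = 430.8 − 366 ≈ 65

65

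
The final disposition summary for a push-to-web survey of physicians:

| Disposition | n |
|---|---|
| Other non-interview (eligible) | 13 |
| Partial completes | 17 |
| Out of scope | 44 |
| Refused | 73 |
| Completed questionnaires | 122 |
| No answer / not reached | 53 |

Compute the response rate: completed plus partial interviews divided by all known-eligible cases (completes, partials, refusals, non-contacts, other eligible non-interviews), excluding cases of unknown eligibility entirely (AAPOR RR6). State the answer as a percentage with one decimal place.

Num: 122 + 17 = 139
Base: 122 + 17 + 73 + 53 + 13 = 278
RR6 = 139 / 278 = 0.5000

50.0%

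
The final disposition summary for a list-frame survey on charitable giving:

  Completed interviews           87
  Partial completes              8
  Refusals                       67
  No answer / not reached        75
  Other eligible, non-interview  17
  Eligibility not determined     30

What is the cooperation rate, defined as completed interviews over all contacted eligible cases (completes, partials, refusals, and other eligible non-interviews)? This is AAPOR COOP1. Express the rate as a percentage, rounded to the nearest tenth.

Numerator → 87
Denom → 87 + 8 + 67 + 17 = 179
COOP1 = 87 / 179 = 0.4860

48.6%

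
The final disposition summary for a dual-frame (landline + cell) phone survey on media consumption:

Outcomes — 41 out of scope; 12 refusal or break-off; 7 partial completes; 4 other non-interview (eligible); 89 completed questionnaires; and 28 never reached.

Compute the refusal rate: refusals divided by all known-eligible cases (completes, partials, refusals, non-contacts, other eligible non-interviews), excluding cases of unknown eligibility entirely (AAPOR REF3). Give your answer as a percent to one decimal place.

8.6%

Num: 12
Denominator: 89 + 7 + 12 + 28 + 4 = 140
REF3 = 12 / 140 = 0.0857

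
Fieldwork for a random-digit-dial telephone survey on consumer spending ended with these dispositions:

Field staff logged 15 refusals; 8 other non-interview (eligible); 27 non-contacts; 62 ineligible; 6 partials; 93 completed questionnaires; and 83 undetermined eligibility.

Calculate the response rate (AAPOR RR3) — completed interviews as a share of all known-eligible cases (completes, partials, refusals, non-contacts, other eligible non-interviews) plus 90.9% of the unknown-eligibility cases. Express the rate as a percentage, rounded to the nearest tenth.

41.4%

Num = 93
Known eligible = 93 + 6 + 15 + 27 + 8 = 149
Eligible share of unknowns = 0.9090 × 83 = 75.45
Denominator = 149 + 75.45 = 224.45
RR3 = 93 / 224.45 = 0.4143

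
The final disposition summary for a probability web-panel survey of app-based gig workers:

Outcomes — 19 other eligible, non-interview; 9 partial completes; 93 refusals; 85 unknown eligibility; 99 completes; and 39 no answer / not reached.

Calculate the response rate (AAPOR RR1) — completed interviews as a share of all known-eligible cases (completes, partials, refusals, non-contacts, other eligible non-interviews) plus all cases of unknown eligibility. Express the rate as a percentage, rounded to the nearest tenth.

28.8%

Top: 99
Base: 99 + 9 + 93 + 39 + 19 + 85 = 344
RR1 = 99 / 344 = 0.2878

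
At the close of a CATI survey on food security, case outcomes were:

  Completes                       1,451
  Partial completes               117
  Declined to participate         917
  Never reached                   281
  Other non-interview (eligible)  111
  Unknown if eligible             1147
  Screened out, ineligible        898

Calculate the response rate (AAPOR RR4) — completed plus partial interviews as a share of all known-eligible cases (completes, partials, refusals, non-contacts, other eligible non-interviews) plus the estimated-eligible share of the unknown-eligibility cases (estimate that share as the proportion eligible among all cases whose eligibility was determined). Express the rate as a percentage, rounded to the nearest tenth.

Num: 1451 + 117 = 1568
Known eligible: 1451 + 117 + 917 + 281 + 111 = 2877
e = 2877 / (2877 + 898) = 2877 / 3775 = 0.7621
Eligible share of unknowns: 0.7621 × 1147 = 874.13
Denominator: 2877 + 874.13 = 3751.13
RR4 = 1568 / 3751.13 = 0.4180

41.8%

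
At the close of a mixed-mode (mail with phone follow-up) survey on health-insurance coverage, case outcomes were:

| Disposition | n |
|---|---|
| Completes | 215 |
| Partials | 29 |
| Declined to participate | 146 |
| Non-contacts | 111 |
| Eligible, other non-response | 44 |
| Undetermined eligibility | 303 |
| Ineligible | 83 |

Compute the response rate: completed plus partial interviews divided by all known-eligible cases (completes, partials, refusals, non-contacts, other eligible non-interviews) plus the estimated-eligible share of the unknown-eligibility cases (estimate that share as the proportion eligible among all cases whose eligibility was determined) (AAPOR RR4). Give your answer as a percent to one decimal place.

Num: 215 + 29 = 244
Known eligible: 215 + 29 + 146 + 111 + 44 = 545
e = 545 / (545 + 83) = 545 / 628 = 0.8678
e × U: 0.8678 × 303 = 262.94
Denominator: 545 + 262.94 = 807.94
RR4 = 244 / 807.94 = 0.3020

30.2%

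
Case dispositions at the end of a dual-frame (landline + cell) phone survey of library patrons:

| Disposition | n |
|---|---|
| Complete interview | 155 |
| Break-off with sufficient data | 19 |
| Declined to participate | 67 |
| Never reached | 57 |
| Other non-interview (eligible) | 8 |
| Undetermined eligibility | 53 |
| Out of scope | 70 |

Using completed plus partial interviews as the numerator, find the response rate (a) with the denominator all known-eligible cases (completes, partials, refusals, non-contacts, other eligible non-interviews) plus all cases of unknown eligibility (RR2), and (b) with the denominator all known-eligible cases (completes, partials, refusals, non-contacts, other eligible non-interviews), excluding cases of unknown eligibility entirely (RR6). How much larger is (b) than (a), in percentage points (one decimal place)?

Num → 155 + 19 = 174
Denominator → 155 + 19 + 67 + 57 + 8 + 53 = 359
RR2 = 174 / 359 = 0.4847
Denominator → 155 + 19 + 67 + 57 + 8 = 306
RR6 = 174 / 306 = 0.5686
Difference = 56.86 − 48.47 = 8.39 percentage points

8.4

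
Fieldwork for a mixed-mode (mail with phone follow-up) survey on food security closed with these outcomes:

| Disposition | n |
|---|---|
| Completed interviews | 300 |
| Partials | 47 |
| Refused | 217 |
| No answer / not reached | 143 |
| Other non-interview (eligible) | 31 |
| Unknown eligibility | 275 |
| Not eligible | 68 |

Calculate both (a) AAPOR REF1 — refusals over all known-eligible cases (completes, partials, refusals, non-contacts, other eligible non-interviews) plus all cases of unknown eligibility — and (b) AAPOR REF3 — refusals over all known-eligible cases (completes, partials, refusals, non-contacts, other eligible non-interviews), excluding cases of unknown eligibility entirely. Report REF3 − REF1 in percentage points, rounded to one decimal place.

Top = 217
Denominator = 300 + 47 + 217 + 143 + 31 + 275 = 1013
REF1 = 217 / 1013 = 0.2142
Denominator = 300 + 47 + 217 + 143 + 31 = 738
REF3 = 217 / 738 = 0.2940
Difference = 29.40 − 21.42 = 7.98 percentage points

8.0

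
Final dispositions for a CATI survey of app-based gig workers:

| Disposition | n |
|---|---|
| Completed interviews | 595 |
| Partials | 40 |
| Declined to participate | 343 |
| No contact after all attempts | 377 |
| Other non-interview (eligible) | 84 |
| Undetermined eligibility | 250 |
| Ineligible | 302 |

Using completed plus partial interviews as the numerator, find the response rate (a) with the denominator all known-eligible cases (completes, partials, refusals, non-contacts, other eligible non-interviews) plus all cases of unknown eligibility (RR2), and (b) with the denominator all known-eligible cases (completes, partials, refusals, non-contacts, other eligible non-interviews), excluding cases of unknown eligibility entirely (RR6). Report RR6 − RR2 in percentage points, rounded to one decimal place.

Numerator → 595 + 40 = 635
Base → 595 + 40 + 343 + 377 + 84 + 250 = 1689
RR2 = 635 / 1689 = 0.3760
Base → 595 + 40 + 343 + 377 + 84 = 1439
RR6 = 635 / 1439 = 0.4413
Difference = 44.13 − 37.60 = 6.53 percentage points

6.5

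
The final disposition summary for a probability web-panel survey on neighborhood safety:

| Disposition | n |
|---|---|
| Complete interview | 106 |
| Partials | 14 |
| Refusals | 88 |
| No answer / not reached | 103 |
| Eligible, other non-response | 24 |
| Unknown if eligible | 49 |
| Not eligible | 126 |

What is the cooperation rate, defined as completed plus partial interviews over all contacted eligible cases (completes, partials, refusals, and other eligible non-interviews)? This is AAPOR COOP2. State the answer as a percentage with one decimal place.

51.7%

Numerator = 106 + 14 = 120
Base = 106 + 14 + 88 + 24 = 232
COOP2 = 120 / 232 = 0.5172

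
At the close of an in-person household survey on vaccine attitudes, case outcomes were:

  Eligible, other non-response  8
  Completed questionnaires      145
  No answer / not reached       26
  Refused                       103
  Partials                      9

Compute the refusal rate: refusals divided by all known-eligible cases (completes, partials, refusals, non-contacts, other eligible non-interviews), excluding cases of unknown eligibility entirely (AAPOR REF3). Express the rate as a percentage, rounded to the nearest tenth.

35.4%

Top = 103
Denominator = 145 + 9 + 103 + 26 + 8 = 291
REF3 = 103 / 291 = 0.3540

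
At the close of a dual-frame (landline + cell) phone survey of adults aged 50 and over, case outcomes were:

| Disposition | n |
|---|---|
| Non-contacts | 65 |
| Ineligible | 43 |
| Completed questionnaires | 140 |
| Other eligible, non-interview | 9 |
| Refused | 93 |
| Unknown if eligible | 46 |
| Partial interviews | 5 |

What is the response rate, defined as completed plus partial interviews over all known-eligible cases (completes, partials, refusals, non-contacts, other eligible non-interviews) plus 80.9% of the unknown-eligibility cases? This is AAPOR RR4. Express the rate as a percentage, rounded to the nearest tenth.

Num: 140 + 5 = 145
Known eligible: 140 + 5 + 93 + 65 + 9 = 312
Eligible share of unknowns: 0.8090 × 46 = 37.21
Denom: 312 + 37.21 = 349.21
RR4 = 145 / 349.21 = 0.4152

41.5%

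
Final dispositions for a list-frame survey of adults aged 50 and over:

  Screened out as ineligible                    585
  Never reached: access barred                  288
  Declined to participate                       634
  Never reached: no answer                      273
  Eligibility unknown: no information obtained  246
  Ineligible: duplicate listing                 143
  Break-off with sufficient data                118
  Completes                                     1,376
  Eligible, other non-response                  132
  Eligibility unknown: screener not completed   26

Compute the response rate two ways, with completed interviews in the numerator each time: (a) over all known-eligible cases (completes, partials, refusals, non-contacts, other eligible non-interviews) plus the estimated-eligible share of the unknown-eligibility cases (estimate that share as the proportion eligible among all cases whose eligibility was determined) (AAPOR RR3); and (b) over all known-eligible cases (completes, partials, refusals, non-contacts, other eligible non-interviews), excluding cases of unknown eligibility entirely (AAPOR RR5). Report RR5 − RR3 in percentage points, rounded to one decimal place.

Non-contacts = 273 + 288 = 561
Unknown eligibility = 26 + 246 = 272
Ineligible = 585 + 143 = 728
Num = 1376
Eligible (known) = 1376 + 118 + 634 + 561 + 132 = 2821
e = 2821 / (2821 + 728) = 2821 / 3549 = 0.7949
e × U = 0.7949 × 272 = 216.21
Denominator = 2821 + 216.21 = 3037.21
RR3 = 1376 / 3037.21 = 0.4530
Denominator = 1376 + 118 + 634 + 561 + 132 = 2821
RR5 = 1376 / 2821 = 0.4878
Difference = 48.78 − 45.30 = 3.48 percentage points

3.5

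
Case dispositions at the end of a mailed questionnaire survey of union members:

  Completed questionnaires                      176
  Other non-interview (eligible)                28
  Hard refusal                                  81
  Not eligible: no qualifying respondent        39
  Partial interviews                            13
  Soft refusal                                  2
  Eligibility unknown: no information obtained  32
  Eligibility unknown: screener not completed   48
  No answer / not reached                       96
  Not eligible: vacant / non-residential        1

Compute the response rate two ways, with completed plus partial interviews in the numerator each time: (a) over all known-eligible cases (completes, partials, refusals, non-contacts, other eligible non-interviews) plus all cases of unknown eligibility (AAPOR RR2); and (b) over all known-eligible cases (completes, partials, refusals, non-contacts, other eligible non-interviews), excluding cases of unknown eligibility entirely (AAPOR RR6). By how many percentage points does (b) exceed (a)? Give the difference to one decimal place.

Refusal or break-off = 81 + 2 = 83
Unknown eligibility = 48 + 32 = 80
Not eligible = 39 + 1 = 40
Numerator: 176 + 13 = 189
Denom: 176 + 13 + 83 + 96 + 28 + 80 = 476
RR2 = 189 / 476 = 0.3971
Denom: 176 + 13 + 83 + 96 + 28 = 396
RR6 = 189 / 396 = 0.4773
Difference = 47.73 − 39.71 = 8.02 percentage points

8.0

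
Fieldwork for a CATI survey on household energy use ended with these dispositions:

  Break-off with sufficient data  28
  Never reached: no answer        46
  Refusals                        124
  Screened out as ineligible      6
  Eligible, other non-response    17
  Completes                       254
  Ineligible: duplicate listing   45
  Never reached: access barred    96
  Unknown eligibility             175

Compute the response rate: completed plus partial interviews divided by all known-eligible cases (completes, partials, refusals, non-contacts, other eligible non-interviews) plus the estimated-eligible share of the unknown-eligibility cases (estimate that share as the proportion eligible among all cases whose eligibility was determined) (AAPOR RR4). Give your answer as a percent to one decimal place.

Non-contacts = 46 + 96 = 142
Ineligible = 6 + 45 = 51
Numerator → 254 + 28 = 282
Known eligible → 254 + 28 + 124 + 142 + 17 = 565
e = 565 / (565 + 51) = 565 / 616 = 0.9172
Eligible share of unknowns → 0.9172 × 175 = 160.51
Denom → 565 + 160.51 = 725.51
RR4 = 282 / 725.51 = 0.3887

38.9%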